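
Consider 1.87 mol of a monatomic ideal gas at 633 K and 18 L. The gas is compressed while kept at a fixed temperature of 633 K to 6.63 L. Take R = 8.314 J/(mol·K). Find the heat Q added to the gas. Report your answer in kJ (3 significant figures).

Isothermal ⇒ ΔU = 0, so Q = W = nRT ln(V₂/V₁).
Q = (1.87)(8.314)(633) ln(6.63/18) = 9841 × -0.9988 = -9829 J.

Q ≈ -9.83 kJ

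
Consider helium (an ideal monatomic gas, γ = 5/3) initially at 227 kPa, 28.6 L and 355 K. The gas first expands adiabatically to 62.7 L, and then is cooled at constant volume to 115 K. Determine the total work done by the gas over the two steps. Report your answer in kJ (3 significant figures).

Step 1 (adiabatic): W = (P₁V₁ − P₂V₂)/(γ−1) = (6492 − 3847)/0.667 = 3968 J.
Step 2 (isochoric): W = 0 (constant volume).
W_total = 3968 + 0 = 3968 J.

W_total ≈ 3.97 kJ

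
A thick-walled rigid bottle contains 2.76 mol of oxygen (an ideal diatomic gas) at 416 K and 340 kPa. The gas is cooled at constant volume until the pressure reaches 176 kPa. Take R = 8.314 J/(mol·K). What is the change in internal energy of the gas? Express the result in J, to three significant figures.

ΔU ≈ -11500 J

Constant volume ⇒ W = 0, so Q = ΔU = nCᵥΔT with Cᵥ = 5R/2 = 20.79 J/(mol·K).
At constant V, T₂/T₁ = P₂/P₁ ⇒ ΔT = T₁(P₂/P₁ − 1) = 416·(176/340 − 1) = -200.7 K.
ΔU = (2.76)(20.79)(-200.7) = -11511 J.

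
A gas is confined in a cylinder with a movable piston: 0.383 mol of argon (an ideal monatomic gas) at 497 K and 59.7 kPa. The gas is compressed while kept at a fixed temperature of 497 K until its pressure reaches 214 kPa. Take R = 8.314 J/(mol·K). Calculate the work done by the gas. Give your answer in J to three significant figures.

Isothermal process: W = nRT ln(V₂/V₁) = nRT ln(P₁/P₂).
W = (0.383)(8.314)(497) × ln(59.7/214)
  = 1583 × ln(0.279) = 1583 × -1.277
W_by_gas = -2020 J.

W ≈ -2020 J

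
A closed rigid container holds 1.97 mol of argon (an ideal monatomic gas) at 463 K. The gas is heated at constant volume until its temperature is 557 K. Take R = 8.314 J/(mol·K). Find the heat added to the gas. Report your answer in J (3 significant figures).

Constant volume ⇒ W = 0, so Q = ΔU = nCᵥΔT with Cᵥ = 3R/2 = 12.47 J/(mol·K).
ΔU = (1.97)(12.47)(557 − 463) = 2309 J.

Q ≈ 2310 J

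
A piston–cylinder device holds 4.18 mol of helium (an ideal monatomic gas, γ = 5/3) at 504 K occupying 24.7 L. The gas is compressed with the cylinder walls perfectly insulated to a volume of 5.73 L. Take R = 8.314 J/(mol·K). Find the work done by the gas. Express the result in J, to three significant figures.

W ≈ -43300 J

Adiabatic: TV^(γ−1) = const with γ = 5/3.
T₂ = T₁ (V₁/V₂)^(γ−1) = 504 × (24.7/5.73)^0.667 = 504 × 2.649 = 1335 K.
W_by = nCᵥ(T₁ − T₂) = (4.18)(12.47)(504 − 1335) = -43315 J.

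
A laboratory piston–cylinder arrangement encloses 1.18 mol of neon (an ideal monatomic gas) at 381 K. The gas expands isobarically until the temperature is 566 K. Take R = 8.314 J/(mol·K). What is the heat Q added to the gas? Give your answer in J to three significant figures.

Q ≈ 4540 J

Isobaric: W = nRΔT = (1.18)(8.314)(185) = 1815 J.
ΔU = nCᵥΔT with Cᵥ = 3R/2: ΔU = (1.18)(12.47)(185) = 2722 J.
Q = ΔU + W = 2722 + 1815 = 4537 J.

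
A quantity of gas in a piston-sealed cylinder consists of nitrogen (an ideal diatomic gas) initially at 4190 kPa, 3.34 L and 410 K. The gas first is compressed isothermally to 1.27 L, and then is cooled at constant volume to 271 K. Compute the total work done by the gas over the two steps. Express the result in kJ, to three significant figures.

W_total ≈ -13.5 kJ

Step 1 (isothermal): W = P₁V₁ ln(V₂/V₁) = (13995) ln(1.27/3.34) = -13532 J.
Step 2 (isochoric): W = 0 (constant volume).
W_total = -13532 + 0 = -13532 J.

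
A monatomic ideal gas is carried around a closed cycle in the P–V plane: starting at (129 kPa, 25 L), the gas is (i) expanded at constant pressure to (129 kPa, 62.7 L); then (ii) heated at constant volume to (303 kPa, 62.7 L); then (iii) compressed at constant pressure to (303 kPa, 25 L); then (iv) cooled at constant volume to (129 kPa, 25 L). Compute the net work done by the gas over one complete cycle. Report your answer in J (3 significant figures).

Constant-volume legs do no work.
W(i) = (129)(62.7 − 25) = 4863 J; W(iii) = (303)(25 − 62.7) = -11423 J.
W_net = 4863 − 11423 = -6560 J (the counter-clockwise enclosed area).

W_net ≈ -6560 J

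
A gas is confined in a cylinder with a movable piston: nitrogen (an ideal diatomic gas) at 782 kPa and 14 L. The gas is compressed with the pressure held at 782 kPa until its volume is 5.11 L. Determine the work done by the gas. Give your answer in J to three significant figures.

Isobaric: W = P ΔV.
W = (782 kPa)(5.11 − 14 L) = (782)(-8.89) = -6952 J.

W ≈ -6950 J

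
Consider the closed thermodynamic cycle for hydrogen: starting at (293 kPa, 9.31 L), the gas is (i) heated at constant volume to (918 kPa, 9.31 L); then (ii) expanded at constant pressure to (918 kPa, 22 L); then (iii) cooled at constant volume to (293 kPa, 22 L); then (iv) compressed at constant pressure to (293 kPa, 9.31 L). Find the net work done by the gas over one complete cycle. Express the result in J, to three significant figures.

Constant-volume legs do no work.
W(ii) = (918)(22 − 9.31) = 11649 J; W(iv) = (293)(9.31 − 22) = -3718 J.
W_net = 11649 − 3718 = 7931 J (the clockwise enclosed area).

W_net ≈ 7930 J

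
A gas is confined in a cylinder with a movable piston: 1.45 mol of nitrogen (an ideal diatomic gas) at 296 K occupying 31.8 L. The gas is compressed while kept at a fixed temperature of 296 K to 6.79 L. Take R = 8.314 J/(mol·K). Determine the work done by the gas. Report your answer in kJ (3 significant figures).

W ≈ -5.51 kJ

Isothermal: W = nRT ln(V₂/V₁).
W = (1.45)(8.314)(296) × ln(6.79/31.8)
  = 3568 × -1.544
W_by_gas = -5510 J.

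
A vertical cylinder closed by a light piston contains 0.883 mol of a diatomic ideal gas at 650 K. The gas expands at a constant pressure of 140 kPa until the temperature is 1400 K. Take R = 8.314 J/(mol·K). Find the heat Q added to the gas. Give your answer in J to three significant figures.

Q ≈ 19300 J

Isobaric: W = nRΔT = (0.883)(8.314)(750) = 5506 J.
ΔU = nCᵥΔT with Cᵥ = 5R/2: ΔU = (0.883)(20.79)(750) = 13765 J.
Q = ΔU + W = 13765 + 5506 = 19271 J.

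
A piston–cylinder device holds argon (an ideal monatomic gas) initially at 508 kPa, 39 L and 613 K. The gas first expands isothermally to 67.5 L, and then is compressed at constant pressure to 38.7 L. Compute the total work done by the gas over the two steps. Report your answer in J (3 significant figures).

W_total ≈ 2420 J

Step 1 (isothermal): W = P₁V₁ ln(V₂/V₁) = (19812) ln(67.5/39) = 10868 J.
After step 1: P = 293.5 kPa, V = 67.5 L, T = 613 K.
Step 2 (isobaric): W = PΔV = (293.5 kPa)(38.7 − 67.5 L) = -8453 J.
W_total = 10868 − 8453 = 2415 J.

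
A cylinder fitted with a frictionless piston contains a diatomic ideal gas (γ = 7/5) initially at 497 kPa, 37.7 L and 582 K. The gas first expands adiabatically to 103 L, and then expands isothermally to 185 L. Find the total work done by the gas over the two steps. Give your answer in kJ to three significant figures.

Step 1 (adiabatic): W = (P₁V₁ − P₂V₂)/(γ−1) = (18737 − 12534)/0.4 = 15507 J.
After step 1: P = 121.7 kPa, V = 103 L, T = 389.3 K.
Step 2 (isothermal): W = P₁V₁ ln(V₂/V₁) = (12534) ln(185/103) = 7340 J.
W_total = 15507 + 7340 = 22847 J.

W_total ≈ 22.8 kJ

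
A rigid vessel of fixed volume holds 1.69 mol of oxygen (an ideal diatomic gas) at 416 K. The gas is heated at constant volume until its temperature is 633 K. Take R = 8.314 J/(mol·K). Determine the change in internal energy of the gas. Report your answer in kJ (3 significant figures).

ΔU ≈ 7.62 kJ

Constant volume ⇒ W = 0, so Q = ΔU = nCᵥΔT with Cᵥ = 5R/2 = 20.79 J/(mol·K).
ΔU = (1.69)(20.79)(633 − 416) = 7622 J.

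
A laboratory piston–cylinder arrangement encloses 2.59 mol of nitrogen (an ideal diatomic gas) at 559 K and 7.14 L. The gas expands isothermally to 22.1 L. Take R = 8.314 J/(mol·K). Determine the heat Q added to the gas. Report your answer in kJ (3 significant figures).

Q ≈ 13.6 kJ

Isothermal ⇒ ΔU = 0, so Q = W = nRT ln(V₂/V₁).
Q = (2.59)(8.314)(559) ln(22.1/7.14) = 12037 × 1.13 = 13600 J.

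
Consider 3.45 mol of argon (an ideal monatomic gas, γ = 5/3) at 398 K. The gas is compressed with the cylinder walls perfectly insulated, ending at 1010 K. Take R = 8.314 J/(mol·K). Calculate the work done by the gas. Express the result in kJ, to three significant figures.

Adiabatic ⇒ Q = 0, so W_by = −ΔU = nCᵥ(T₁ − T₂).
Cᵥ = 3R/2 = 12.47 J/(mol·K).
W = (3.45)(12.47)(398 − 1010) = -26331 J.

W ≈ -26.3 kJ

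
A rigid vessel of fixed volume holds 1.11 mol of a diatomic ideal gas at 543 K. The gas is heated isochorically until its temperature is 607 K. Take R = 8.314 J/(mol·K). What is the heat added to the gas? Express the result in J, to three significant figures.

Q ≈ 1480 J

Constant volume ⇒ W = 0, so Q = ΔU = nCᵥΔT with Cᵥ = 5R/2 = 20.79 J/(mol·K).
ΔU = (1.11)(20.79)(607 − 543) = 1477 J.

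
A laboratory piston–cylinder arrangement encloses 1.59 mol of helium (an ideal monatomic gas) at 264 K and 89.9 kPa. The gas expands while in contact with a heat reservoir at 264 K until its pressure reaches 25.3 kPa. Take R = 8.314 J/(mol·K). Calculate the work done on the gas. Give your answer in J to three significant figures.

Isothermal process: W = nRT ln(V₂/V₁) = nRT ln(P₁/P₂).
W = (1.59)(8.314)(264) × ln(89.9/25.3)
  = 3490 × ln(3.553) = 3490 × 1.268
W_by_gas = 4425 J; work on gas = −W_by = -4425 J.

W ≈ -4420 J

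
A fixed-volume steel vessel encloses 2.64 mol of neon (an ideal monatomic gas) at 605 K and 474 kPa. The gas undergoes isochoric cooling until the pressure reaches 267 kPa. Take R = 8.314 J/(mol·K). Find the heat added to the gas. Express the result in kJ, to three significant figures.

Q ≈ -8.70 kJ

Constant volume ⇒ W = 0, so Q = ΔU = nCᵥΔT with Cᵥ = 3R/2 = 12.47 J/(mol·K).
At constant V, T₂/T₁ = P₂/P₁ ⇒ ΔT = T₁(P₂/P₁ − 1) = 605·(267/474 − 1) = -264.2 K.
ΔU = (2.64)(12.47)(-264.2) = -8699 J.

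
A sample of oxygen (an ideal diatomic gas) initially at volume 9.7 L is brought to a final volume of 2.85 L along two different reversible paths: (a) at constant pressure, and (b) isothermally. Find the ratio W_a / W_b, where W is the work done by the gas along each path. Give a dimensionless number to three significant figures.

W_a / W_b ≈ 0.577

Path (a) isobaric: W = P₁(V₂ − V₁) → W_a/(P₁V₁) = -0.7062.
Path (b) isothermal: W = P₁V₁ ln(V₂/V₁) → W_b/(P₁V₁) = -1.225.
W_a / W_b = -0.7062 / -1.225 = 0.5766.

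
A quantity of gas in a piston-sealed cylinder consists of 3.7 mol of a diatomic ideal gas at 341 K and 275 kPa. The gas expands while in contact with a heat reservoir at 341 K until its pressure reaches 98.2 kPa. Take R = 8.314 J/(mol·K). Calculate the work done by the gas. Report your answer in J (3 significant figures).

W ≈ 10800 J

Isothermal process: W = nRT ln(V₂/V₁) = nRT ln(P₁/P₂).
W = (3.7)(8.314)(341) × ln(275/98.2)
  = 10490 × ln(2.8) = 10490 × 1.03
W_by_gas = 10802 J.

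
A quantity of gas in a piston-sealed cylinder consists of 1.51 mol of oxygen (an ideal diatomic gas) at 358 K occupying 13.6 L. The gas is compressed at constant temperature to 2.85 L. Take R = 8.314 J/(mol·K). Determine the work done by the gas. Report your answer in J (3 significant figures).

W ≈ -7020 J

Isothermal: W = nRT ln(V₂/V₁).
W = (1.51)(8.314)(358) × ln(2.85/13.6)
  = 4494 × -1.563
W_by_gas = -7024 J.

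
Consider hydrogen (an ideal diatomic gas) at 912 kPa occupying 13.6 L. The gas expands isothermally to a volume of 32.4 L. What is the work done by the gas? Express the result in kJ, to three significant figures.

Isothermal: W = nRT ln(V₂/V₁) = P₁V₁ ln(V₂/V₁).
P₁V₁ = (912 kPa)(13.6 L) = 12403 J.
W = 12403 × ln(32.4/13.6) = 12403 × 0.8681
W_by_gas = 10767 J.

W ≈ 10.8 kJ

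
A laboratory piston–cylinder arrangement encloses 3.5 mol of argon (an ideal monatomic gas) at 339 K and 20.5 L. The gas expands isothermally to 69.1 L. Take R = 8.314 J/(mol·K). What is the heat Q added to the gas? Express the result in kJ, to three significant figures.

Q ≈ 12.0 kJ

Isothermal ⇒ ΔU = 0, so Q = W = nRT ln(V₂/V₁).
Q = (3.5)(8.314)(339) ln(69.1/20.5) = 9865 × 1.215 = 11987 J.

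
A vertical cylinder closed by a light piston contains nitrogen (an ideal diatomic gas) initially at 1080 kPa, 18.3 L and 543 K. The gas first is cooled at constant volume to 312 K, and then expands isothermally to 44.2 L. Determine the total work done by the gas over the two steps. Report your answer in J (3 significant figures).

Step 1 (isochoric): W = 0 (constant volume).
After step 1: P = 620.6 kPa (V unchanged).
Step 2 (isothermal): W = P₁V₁ ln(V₂/V₁) = (11356) ln(44.2/18.3) = 10014 J.
W_total = 0 + 10014 = 10014 J.

W_total ≈ 10000 J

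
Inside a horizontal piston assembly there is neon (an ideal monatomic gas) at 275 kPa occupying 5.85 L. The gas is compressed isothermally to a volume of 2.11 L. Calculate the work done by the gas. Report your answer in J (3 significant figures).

W ≈ -1640 J

Isothermal: W = nRT ln(V₂/V₁) = P₁V₁ ln(V₂/V₁).
P₁V₁ = (275 kPa)(5.85 L) = 1609 J.
W = 1609 × ln(2.11/5.85) = 1609 × -1.02
W_by_gas = -1641 J.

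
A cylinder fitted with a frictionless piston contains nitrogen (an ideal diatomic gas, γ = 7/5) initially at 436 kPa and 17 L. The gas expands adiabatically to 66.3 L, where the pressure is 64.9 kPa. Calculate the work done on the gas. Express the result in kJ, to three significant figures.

W ≈ -7.77 kJ

Adiabatic: W = (P₁V₁ − P₂V₂)/(γ − 1) with γ = 7/5.
P₁V₁ = 7412 J, P₂V₂ = 4303 J.
W = (7412 − 4303) / 0.4 = 7773 J.
Work on gas = −W_by = -7773 J.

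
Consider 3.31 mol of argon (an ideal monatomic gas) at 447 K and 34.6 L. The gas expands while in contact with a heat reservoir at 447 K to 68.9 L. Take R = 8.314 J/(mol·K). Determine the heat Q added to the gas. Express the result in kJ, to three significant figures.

Isothermal ⇒ ΔU = 0, so Q = W = nRT ln(V₂/V₁).
Q = (3.31)(8.314)(447) ln(68.9/34.6) = 12301 × 0.6888 = 8473 J.

Q ≈ 8.47 kJ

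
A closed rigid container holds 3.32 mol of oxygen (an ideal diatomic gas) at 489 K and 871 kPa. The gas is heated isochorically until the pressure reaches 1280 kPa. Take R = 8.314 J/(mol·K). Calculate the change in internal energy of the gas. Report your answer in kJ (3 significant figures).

Constant volume ⇒ W = 0, so Q = ΔU = nCᵥΔT with Cᵥ = 5R/2 = 20.79 J/(mol·K).
At constant V, T₂/T₁ = P₂/P₁ ⇒ ΔT = T₁(P₂/P₁ − 1) = 489·(1280/871 − 1) = 229.6 K.
ΔU = (3.32)(20.79)(229.6) = 15845 J.

ΔU ≈ 15.8 kJ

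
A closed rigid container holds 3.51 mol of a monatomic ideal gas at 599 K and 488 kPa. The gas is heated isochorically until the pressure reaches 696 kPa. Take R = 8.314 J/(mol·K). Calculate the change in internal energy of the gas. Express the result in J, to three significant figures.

Constant volume ⇒ W = 0, so Q = ΔU = nCᵥΔT with Cᵥ = 3R/2 = 12.47 J/(mol·K).
At constant V, T₂/T₁ = P₂/P₁ ⇒ ΔT = T₁(P₂/P₁ − 1) = 599·(696/488 − 1) = 255.3 K.
ΔU = (3.51)(12.47)(255.3) = 11176 J.

ΔU ≈ 11200 J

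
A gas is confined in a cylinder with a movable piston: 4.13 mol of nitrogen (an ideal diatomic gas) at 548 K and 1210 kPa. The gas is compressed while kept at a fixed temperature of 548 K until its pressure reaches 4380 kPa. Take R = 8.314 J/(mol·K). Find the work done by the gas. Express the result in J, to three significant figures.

Isothermal process: W = nRT ln(V₂/V₁) = nRT ln(P₁/P₂).
W = (4.13)(8.314)(548) × ln(1210/4380)
  = 18817 × ln(0.2763) = 18817 × -1.286
W_by_gas = -24206 J.

W ≈ -24200 J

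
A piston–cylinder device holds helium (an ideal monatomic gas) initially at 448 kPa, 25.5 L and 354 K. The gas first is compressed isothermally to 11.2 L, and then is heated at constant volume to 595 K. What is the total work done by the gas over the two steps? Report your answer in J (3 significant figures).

W_total ≈ -9400 J

Step 1 (isothermal): W = P₁V₁ ln(V₂/V₁) = (11424) ln(11.2/25.5) = -9399 J.
Step 2 (isochoric): W = 0 (constant volume).
W_total = -9399 + 0 = -9399 J.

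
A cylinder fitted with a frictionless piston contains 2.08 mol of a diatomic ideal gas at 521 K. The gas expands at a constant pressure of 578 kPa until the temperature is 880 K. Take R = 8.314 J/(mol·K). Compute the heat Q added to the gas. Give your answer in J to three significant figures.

Isobaric: W = nRΔT = (2.08)(8.314)(359) = 6208 J.
ΔU = nCᵥΔT with Cᵥ = 5R/2: ΔU = (2.08)(20.79)(359) = 15521 J.
Q = ΔU + W = 15521 + 6208 = 21729 J.

Q ≈ 21700 J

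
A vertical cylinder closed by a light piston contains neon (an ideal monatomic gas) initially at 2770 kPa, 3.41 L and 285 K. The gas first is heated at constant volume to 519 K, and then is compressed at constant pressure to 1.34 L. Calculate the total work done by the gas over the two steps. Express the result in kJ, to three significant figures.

W_total ≈ -10.4 kJ

Step 1 (isochoric): W = 0 (constant volume).
After step 1: P = 5044 kPa (V unchanged).
Step 2 (isobaric): W = PΔV = (5044 kPa)(1.34 − 3.41 L) = -10442 J.
W_total = 0 − 10442 = -10442 J.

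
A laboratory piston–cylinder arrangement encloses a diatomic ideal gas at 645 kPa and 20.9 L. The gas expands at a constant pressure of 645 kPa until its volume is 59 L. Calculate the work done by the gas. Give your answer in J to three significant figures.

Isobaric: W = P ΔV.
W = (645 kPa)(59 − 20.9 L) = (645)(38.1) = 24574 J.

W ≈ 24600 J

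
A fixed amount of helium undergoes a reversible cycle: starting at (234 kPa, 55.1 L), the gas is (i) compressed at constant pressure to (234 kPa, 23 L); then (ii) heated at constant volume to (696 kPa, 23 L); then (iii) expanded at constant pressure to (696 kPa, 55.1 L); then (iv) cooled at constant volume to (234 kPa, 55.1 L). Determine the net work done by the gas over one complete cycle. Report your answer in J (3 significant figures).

Constant-volume legs do no work.
W(i) = (234)(23 − 55.1) = -7511 J; W(iii) = (696)(55.1 − 23) = 22342 J.
W_net = -7511 + 22342 = 14830 J (the clockwise enclosed area).

W_net ≈ 14800 J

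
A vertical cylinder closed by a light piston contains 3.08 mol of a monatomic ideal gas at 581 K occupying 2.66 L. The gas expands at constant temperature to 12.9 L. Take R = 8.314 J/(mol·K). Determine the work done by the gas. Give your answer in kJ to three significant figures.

Isothermal: W = nRT ln(V₂/V₁).
W = (3.08)(8.314)(581) × ln(12.9/2.66)
  = 14878 × 1.579
W_by_gas = 23490 J.

W ≈ 23.5 kJ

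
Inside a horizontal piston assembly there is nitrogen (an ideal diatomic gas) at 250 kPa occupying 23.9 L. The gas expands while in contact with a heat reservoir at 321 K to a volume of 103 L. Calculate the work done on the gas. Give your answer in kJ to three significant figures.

Isothermal: W = nRT ln(V₂/V₁) = P₁V₁ ln(V₂/V₁).
P₁V₁ = (250 kPa)(23.9 L) = 5975 J.
W = 5975 × ln(103/23.9) = 5975 × 1.461
W_by_gas = 8729 J; work on gas = −W_by = -8729 J.

W ≈ -8.73 kJ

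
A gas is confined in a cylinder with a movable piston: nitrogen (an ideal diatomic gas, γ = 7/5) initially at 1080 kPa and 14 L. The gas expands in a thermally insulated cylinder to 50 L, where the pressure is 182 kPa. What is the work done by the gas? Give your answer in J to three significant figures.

Adiabatic: W = (P₁V₁ − P₂V₂)/(γ − 1) with γ = 7/5.
P₁V₁ = 15120 J, P₂V₂ = 9100 J.
W = (15120 − 9100) / 0.4 = 15050 J.

W ≈ 15100 J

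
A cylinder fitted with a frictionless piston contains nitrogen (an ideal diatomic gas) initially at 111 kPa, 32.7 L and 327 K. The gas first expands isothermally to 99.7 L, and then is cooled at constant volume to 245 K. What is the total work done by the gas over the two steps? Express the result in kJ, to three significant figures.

Step 1 (isothermal): W = P₁V₁ ln(V₂/V₁) = (3630) ln(99.7/32.7) = 4046 J.
Step 2 (isochoric): W = 0 (constant volume).
W_total = 4046 + 0 = 4046 J.

W_total ≈ 4.05 kJ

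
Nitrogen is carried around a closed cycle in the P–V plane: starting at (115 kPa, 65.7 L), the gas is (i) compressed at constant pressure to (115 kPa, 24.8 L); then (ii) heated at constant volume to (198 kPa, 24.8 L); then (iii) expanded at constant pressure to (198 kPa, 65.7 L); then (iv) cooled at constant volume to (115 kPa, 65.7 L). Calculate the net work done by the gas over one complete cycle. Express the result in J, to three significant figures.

Constant-volume legs do no work.
W(i) = (115)(24.8 − 65.7) = -4704 J; W(iii) = (198)(65.7 − 24.8) = 8098 J.
W_net = -4704 + 8098 = 3395 J (the clockwise enclosed area).

W_net ≈ 3390 J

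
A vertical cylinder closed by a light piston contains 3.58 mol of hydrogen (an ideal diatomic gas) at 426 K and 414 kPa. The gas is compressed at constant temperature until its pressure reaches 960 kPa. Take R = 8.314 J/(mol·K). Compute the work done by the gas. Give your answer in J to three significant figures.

W ≈ -10700 J

Isothermal process: W = nRT ln(V₂/V₁) = nRT ln(P₁/P₂).
W = (3.58)(8.314)(426) × ln(414/960)
  = 12680 × ln(0.4313) = 12680 × -0.8411
W_by_gas = -10664 J.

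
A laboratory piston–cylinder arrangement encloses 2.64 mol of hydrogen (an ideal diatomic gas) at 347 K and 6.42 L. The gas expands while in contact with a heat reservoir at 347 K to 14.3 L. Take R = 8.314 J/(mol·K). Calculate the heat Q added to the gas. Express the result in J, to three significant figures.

Q ≈ 6100 J

Isothermal ⇒ ΔU = 0, so Q = W = nRT ln(V₂/V₁).
Q = (2.64)(8.314)(347) ln(14.3/6.42) = 7616 × 0.8008 = 6099 J.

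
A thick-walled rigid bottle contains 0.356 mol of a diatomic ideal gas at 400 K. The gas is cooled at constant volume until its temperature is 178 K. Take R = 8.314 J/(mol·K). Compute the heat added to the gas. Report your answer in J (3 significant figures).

Constant volume ⇒ W = 0, so Q = ΔU = nCᵥΔT with Cᵥ = 5R/2 = 20.79 J/(mol·K).
ΔU = (0.356)(20.79)(178 − 400) = -1643 J.

Q ≈ -1640 J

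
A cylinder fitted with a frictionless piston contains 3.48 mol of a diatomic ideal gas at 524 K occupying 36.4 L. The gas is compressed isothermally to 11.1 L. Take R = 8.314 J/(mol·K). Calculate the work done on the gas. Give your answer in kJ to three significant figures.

Isothermal: W = nRT ln(V₂/V₁).
W = (3.48)(8.314)(524) × ln(11.1/36.4)
  = 15161 × -1.188
W_by_gas = -18005 J; work on gas = −W_by = 18005 J.

W ≈ 18.0 kJ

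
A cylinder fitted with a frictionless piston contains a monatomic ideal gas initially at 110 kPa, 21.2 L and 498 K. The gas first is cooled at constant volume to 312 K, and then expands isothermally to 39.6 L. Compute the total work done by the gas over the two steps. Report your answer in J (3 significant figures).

W_total ≈ 913 J

Step 1 (isochoric): W = 0 (constant volume).
After step 1: P = 68.92 kPa (V unchanged).
Step 2 (isothermal): W = P₁V₁ ln(V₂/V₁) = (1461) ln(39.6/21.2) = 912.9 J.
W_total = 0 + 912.9 = 912.9 J.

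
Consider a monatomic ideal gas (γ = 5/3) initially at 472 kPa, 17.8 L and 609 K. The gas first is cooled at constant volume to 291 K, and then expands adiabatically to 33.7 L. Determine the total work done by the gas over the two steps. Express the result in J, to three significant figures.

Step 1 (isochoric): W = 0 (constant volume).
After step 1: P = 225.5 kPa (V unchanged).
Step 2 (adiabatic): W = (P₁V₁ − P₂V₂)/(γ−1) = (4015 − 2623)/0.667 = 2087 J.
W_total = 0 + 2087 = 2087 J.

W_total ≈ 2090 J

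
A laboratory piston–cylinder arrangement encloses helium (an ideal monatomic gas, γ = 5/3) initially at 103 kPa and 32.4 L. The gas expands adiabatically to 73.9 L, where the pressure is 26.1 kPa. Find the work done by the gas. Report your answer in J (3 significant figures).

W ≈ 2110 J

Adiabatic: W = (P₁V₁ − P₂V₂)/(γ − 1) with γ = 5/3.
P₁V₁ = 3337 J, P₂V₂ = 1929 J.
W = (3337 − 1929) / 0.6667 = 2113 J.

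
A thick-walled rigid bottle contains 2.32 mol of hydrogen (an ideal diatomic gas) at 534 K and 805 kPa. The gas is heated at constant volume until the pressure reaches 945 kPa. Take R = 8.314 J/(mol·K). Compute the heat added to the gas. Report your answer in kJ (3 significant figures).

Q ≈ 4.48 kJ

Constant volume ⇒ W = 0, so Q = ΔU = nCᵥΔT with Cᵥ = 5R/2 = 20.79 J/(mol·K).
At constant V, T₂/T₁ = P₂/P₁ ⇒ ΔT = T₁(P₂/P₁ − 1) = 534·(945/805 − 1) = 92.87 K.
ΔU = (2.32)(20.79)(92.87) = 4478 J.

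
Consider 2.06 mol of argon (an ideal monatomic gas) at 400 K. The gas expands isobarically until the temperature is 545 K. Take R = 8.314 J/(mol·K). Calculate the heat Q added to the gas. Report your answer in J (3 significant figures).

Q ≈ 6210 J

Isobaric: W = nRΔT = (2.06)(8.314)(145) = 2483 J.
ΔU = nCᵥΔT with Cᵥ = 3R/2: ΔU = (2.06)(12.47)(145) = 3725 J.
Q = ΔU + W = 3725 + 2483 = 6208 J.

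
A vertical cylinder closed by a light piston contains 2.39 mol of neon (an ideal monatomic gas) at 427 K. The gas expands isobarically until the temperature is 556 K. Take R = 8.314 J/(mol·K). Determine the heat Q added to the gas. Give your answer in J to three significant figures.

Q ≈ 6410 J

Isobaric: W = nRΔT = (2.39)(8.314)(129) = 2563 J.
ΔU = nCᵥΔT with Cᵥ = 3R/2: ΔU = (2.39)(12.47)(129) = 3845 J.
Q = ΔU + W = 3845 + 2563 = 6408 J.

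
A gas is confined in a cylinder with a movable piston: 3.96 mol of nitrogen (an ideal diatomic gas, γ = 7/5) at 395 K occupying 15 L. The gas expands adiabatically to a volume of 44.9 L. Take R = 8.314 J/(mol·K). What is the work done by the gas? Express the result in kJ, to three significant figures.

W ≈ 11.5 kJ

Adiabatic: TV^(γ−1) = const with γ = 7/5.
T₂ = T₁ (V₁/V₂)^(γ−1) = 395 × (15/44.9)^0.4 = 395 × 0.645 = 254.8 K.
W_by = nCᵥ(T₁ − T₂) = (3.96)(20.79)(395 − 254.8) = 11543 J.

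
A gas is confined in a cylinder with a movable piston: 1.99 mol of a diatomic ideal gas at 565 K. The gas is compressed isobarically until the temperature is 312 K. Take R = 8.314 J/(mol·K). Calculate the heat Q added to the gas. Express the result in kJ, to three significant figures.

Isobaric: W = nRΔT = (1.99)(8.314)(-253) = -4186 J.
ΔU = nCᵥΔT with Cᵥ = 5R/2: ΔU = (1.99)(20.79)(-253) = -10465 J.
Q = ΔU + W = -10465 − 4186 = -14650 J.

Q ≈ -14.7 kJ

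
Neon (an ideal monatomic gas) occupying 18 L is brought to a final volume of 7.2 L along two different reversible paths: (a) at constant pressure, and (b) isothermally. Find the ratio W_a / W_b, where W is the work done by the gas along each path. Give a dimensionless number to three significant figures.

Path (a) isobaric: W = P₁(V₂ − V₁) → W_a/(P₁V₁) = -0.6.
Path (b) isothermal: W = P₁V₁ ln(V₂/V₁) → W_b/(P₁V₁) = -0.9163.
W_a / W_b = -0.6 / -0.9163 = 0.6548.

W_a / W_b ≈ 0.655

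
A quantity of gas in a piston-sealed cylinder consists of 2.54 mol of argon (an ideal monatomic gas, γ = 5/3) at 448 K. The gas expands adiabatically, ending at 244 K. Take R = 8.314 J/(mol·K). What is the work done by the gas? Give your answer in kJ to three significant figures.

Adiabatic ⇒ Q = 0, so W_by = −ΔU = nCᵥ(T₁ − T₂).
Cᵥ = 3R/2 = 12.47 J/(mol·K).
W = (2.54)(12.47)(448 − 244) = 6462 J.

W ≈ 6.46 kJ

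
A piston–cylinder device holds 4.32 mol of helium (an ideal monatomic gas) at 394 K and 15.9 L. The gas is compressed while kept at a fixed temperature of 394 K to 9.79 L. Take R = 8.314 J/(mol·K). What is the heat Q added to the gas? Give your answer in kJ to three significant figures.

Isothermal ⇒ ΔU = 0, so Q = W = nRT ln(V₂/V₁).
Q = (4.32)(8.314)(394) ln(9.79/15.9) = 14151 × -0.485 = -6863 J.

Q ≈ -6.86 kJ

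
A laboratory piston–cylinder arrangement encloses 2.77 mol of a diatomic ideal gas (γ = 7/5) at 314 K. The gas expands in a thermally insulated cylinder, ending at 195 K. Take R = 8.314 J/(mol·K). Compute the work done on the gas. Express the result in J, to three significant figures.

W ≈ -6850 J

Adiabatic ⇒ Q = 0, so W_by = −ΔU = nCᵥ(T₁ − T₂).
Cᵥ = 5R/2 = 20.79 J/(mol·K).
W = (2.77)(20.79)(314 − 195) = 6851 J.
Work on gas = −W_by = -6851 J.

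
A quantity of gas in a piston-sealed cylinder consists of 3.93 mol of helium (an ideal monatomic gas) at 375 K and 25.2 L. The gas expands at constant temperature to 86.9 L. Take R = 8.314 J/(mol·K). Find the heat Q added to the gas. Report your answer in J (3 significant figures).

Q ≈ 15200 J

Isothermal ⇒ ΔU = 0, so Q = W = nRT ln(V₂/V₁).
Q = (3.93)(8.314)(375) ln(86.9/25.2) = 12253 × 1.238 = 15168 J.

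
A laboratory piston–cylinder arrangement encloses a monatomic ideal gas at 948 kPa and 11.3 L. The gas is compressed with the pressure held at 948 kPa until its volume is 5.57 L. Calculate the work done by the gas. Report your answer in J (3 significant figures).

W ≈ -5430 J

Isobaric: W = P ΔV.
W = (948 kPa)(5.57 − 11.3 L) = (948)(-5.73) = -5432 J.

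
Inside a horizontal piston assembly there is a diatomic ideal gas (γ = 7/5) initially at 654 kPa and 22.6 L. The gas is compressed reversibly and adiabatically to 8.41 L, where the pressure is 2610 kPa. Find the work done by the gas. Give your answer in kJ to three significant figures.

W ≈ -17.9 kJ

Adiabatic: W = (P₁V₁ − P₂V₂)/(γ − 1) with γ = 7/5.
P₁V₁ = 14780 J, P₂V₂ = 21950 J.
W = (14780 − 21950) / 0.4 = -17924 J.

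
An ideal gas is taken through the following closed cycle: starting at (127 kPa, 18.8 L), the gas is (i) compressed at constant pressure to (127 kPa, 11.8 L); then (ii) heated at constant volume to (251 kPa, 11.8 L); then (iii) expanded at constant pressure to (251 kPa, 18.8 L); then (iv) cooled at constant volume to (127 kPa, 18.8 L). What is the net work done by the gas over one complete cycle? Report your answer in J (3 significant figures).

Constant-volume legs do no work.
W(i) = (127)(11.8 − 18.8) = -889 J; W(iii) = (251)(18.8 − 11.8) = 1757 J.
W_net = -889 + 1757 = 868 J (the clockwise enclosed area).

W_net ≈ 868 J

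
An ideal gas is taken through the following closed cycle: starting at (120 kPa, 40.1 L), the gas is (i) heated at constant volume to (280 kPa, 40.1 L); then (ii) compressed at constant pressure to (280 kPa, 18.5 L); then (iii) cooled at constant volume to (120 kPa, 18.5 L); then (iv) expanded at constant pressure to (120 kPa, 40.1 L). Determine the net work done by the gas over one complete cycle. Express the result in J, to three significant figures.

Constant-volume legs do no work.
W(ii) = (280)(18.5 − 40.1) = -6048 J; W(iv) = (120)(40.1 − 18.5) = 2592 J.
W_net = -6048 + 2592 = -3456 J (the counter-clockwise enclosed area).

W_net ≈ -3460 J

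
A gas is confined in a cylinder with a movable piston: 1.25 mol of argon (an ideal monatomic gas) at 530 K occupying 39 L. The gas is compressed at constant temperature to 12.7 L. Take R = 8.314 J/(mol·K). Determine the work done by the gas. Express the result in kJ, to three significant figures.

Isothermal: W = nRT ln(V₂/V₁).
W = (1.25)(8.314)(530) × ln(12.7/39)
  = 5508 × -1.122
W_by_gas = -6180 J.

W ≈ -6.18 kJ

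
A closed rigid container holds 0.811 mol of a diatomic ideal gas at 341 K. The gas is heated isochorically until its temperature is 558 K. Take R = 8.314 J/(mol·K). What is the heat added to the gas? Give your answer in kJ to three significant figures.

Q ≈ 3.66 kJ

Constant volume ⇒ W = 0, so Q = ΔU = nCᵥΔT with Cᵥ = 5R/2 = 20.79 J/(mol·K).
ΔU = (0.811)(20.79)(558 − 341) = 3658 J.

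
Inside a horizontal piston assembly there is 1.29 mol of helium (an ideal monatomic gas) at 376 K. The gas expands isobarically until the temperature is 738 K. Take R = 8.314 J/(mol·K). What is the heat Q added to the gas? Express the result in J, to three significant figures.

Isobaric: W = nRΔT = (1.29)(8.314)(362) = 3882 J.
ΔU = nCᵥΔT with Cᵥ = 3R/2: ΔU = (1.29)(12.47)(362) = 5824 J.
Q = ΔU + W = 5824 + 3882 = 9706 J.

Q ≈ 9710 J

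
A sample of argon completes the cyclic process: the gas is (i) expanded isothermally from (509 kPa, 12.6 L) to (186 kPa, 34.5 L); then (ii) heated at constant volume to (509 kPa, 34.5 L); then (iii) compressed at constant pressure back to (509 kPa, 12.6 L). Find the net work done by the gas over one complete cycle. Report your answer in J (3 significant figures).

W_net ≈ -4690 J

Leg (i): W = PᵢVᵢ ln(V_f/Vᵢ) = (6413) ln(34.5/12.6) = 6460 J.
Leg (ii): W = 0.
Leg (iii): W = PΔV = (509)(12.6 − 34.5) = -11147 J.
W_net = 6460 − 11147 = -4687 J.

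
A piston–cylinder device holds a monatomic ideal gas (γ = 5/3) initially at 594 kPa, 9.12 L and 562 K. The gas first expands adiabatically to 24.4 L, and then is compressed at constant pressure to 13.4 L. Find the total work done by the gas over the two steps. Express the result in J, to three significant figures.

Step 1 (adiabatic): W = (P₁V₁ − P₂V₂)/(γ−1) = (5417 − 2811)/0.667 = 3910 J.
After step 1: P = 115.2 kPa, V = 24.4 L, T = 291.6 K.
Step 2 (isobaric): W = PΔV = (115.2 kPa)(13.4 − 24.4 L) = -1267 J.
W_total = 3910 − 1267 = 2642 J.

W_total ≈ 2640 J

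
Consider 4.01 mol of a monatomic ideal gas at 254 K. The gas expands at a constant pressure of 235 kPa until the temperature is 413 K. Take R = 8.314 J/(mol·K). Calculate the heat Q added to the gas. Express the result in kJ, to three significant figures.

Q ≈ 13.3 kJ

Isobaric: W = nRΔT = (4.01)(8.314)(159) = 5301 J.
ΔU = nCᵥΔT with Cᵥ = 3R/2: ΔU = (4.01)(12.47)(159) = 7951 J.
Q = ΔU + W = 7951 + 5301 = 13252 J.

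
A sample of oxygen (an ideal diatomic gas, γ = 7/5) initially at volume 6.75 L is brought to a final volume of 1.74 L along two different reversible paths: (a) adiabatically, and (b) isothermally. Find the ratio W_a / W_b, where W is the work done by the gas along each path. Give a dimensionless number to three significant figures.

Path (a) adiabatic: W = P₁V₁(1 − (V₁/V₂)^(γ−1))/(γ−1) → W_a/(P₁V₁) = -1.8.
Path (b) isothermal: W = P₁V₁ ln(V₂/V₁) → W_b/(P₁V₁) = -1.356.
W_a / W_b = -1.8 / -1.356 = 1.328.

W_a / W_b ≈ 1.33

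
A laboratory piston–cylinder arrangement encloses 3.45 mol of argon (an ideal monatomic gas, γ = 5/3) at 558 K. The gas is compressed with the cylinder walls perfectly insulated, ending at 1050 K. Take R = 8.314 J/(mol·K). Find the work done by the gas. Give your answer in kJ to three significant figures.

Adiabatic ⇒ Q = 0, so W_by = −ΔU = nCᵥ(T₁ − T₂).
Cᵥ = 3R/2 = 12.47 J/(mol·K).
W = (3.45)(12.47)(558 − 1050) = -21168 J.

W ≈ -21.2 kJ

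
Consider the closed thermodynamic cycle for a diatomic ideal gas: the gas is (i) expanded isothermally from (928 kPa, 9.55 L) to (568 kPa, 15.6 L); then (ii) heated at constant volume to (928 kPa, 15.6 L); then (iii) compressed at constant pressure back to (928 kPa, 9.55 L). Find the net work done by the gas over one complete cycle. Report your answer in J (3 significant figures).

Leg (i): W = PᵢVᵢ ln(V_f/Vᵢ) = (8862) ln(15.6/9.55) = 4349 J.
Leg (ii): W = 0.
Leg (iii): W = PΔV = (928)(9.55 − 15.6) = -5614 J.
W_net = 4349 − 5614 = -1265 J.

W_net ≈ -1270 J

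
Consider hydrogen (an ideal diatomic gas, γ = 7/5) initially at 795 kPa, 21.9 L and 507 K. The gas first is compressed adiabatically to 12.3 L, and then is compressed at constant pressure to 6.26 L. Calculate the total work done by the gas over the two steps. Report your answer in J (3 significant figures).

W_total ≈ -22100 J

Step 1 (adiabatic): W = (P₁V₁ − P₂V₂)/(γ−1) = (17410 − 21929)/0.4 = -11297 J.
After step 1: P = 1783 kPa, V = 12.3 L, T = 638.6 K.
Step 2 (isobaric): W = PΔV = (1783 kPa)(6.26 − 12.3 L) = -10769 J.
W_total = -11297 − 10769 = -22066 J.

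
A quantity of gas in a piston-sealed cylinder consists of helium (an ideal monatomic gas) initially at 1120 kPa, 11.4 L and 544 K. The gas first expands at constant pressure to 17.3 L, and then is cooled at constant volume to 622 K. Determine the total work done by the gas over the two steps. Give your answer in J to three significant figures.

Step 1 (isobaric): W = PΔV = (1120 kPa)(17.3 − 11.4 L) = 6608 J.
Step 2 (isochoric): W = 0 (constant volume).
W_total = 6608 + 0 = 6608 J.

W_total ≈ 6610 J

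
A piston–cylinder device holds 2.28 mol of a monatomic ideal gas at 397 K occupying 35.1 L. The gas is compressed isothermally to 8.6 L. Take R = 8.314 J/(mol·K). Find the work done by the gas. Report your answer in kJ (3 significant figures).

Isothermal: W = nRT ln(V₂/V₁).
W = (2.28)(8.314)(397) × ln(8.6/35.1)
  = 7526 × -1.406
W_by_gas = -10584 J.

W ≈ -10.6 kJ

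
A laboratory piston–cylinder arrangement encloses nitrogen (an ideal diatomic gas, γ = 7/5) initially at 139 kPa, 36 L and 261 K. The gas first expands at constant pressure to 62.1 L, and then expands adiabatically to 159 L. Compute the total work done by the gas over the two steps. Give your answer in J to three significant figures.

Step 1 (isobaric): W = PΔV = (139 kPa)(62.1 − 36 L) = 3628 J.
After step 1: P = 139 kPa, V = 62.1 L, T = 450.2 K.
Step 2 (adiabatic): W = (P₁V₁ − P₂V₂)/(γ−1) = (8632 − 5926)/0.4 = 6764 J.
W_total = 3628 + 6764 = 10392 J.

W_total ≈ 10400 J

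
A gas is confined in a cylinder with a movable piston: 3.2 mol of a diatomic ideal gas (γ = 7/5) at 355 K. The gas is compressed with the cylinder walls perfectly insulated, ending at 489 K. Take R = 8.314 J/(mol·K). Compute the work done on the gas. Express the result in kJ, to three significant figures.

Adiabatic ⇒ Q = 0, so W_by = −ΔU = nCᵥ(T₁ − T₂).
Cᵥ = 5R/2 = 20.79 J/(mol·K).
W = (3.2)(20.79)(355 − 489) = -8913 J.
Work on gas = −W_by = 8913 J.

W ≈ 8.91 kJ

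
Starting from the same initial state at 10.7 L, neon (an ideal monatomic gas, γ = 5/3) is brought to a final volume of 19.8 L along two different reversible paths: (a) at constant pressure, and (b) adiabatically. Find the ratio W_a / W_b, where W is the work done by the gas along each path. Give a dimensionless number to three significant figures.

W_a / W_b ≈ 1.68

Path (a) isobaric: W = P₁(V₂ − V₁) → W_a/(P₁V₁) = 0.8505.
Path (b) adiabatic: W = P₁V₁(1 − (V₁/V₂)^(γ−1))/(γ−1) → W_b/(P₁V₁) = 0.5048.
W_a / W_b = 0.8505 / 0.5048 = 1.685.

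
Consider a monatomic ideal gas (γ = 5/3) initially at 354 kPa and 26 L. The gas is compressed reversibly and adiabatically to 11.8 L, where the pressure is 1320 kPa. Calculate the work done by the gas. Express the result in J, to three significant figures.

W ≈ -9560 J

Adiabatic: W = (P₁V₁ − P₂V₂)/(γ − 1) with γ = 5/3.
P₁V₁ = 9204 J, P₂V₂ = 15576 J.
W = (9204 − 15576) / 0.6667 = -9558 J.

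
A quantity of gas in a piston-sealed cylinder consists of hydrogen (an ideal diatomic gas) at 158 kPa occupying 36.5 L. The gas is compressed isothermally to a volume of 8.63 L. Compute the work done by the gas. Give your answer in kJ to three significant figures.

Isothermal: W = nRT ln(V₂/V₁) = P₁V₁ ln(V₂/V₁).
P₁V₁ = (158 kPa)(36.5 L) = 5767 J.
W = 5767 × ln(8.63/36.5) = 5767 × -1.442
W_by_gas = -8316 J.

W ≈ -8.32 kJ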